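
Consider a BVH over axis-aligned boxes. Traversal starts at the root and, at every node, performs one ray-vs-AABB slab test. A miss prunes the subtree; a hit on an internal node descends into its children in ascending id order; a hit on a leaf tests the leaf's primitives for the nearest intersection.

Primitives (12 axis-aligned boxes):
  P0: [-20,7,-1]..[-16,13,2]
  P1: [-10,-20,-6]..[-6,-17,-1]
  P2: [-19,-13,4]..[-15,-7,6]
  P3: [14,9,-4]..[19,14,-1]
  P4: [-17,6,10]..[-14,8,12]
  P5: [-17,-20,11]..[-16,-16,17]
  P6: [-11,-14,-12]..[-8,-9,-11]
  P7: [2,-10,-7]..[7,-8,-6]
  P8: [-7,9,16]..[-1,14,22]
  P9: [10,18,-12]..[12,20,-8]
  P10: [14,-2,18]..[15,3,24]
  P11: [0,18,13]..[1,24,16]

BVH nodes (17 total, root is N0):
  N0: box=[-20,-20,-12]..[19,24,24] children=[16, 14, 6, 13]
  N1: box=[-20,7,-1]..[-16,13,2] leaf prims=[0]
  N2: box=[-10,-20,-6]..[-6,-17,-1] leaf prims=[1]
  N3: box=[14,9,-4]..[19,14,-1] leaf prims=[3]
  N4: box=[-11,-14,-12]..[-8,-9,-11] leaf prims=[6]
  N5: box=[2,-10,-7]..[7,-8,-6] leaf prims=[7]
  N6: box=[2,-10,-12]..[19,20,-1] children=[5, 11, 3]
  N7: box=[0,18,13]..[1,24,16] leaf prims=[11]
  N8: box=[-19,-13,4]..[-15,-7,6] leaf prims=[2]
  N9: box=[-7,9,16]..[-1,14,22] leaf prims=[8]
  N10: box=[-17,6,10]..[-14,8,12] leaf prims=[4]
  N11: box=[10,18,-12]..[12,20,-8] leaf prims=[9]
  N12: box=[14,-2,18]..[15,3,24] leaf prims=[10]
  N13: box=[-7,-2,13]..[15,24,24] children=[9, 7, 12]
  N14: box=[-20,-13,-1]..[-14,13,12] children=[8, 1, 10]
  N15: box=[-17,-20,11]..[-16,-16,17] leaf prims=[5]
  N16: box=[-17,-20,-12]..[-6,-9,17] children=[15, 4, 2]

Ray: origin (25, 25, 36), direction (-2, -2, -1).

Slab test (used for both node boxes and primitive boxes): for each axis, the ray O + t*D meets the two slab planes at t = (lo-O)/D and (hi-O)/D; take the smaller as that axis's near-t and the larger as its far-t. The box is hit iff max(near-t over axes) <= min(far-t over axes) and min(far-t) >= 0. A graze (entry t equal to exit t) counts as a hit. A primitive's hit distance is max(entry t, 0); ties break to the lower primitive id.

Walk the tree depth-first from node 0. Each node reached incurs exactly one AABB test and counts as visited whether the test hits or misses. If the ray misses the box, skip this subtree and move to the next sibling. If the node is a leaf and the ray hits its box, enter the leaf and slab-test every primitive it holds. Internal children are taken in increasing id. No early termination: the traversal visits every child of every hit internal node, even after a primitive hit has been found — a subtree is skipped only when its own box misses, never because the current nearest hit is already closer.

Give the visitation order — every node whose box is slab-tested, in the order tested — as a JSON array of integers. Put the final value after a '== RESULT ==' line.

Walk:
N0 x:[3,45/2] y:[1/2,45/2] z:[12,48] -> hit [12,45/2], descend [6, 13, 14, 16]
  N6 x:[3,23/2] y:[5/2,35/2] z:[37,48] -> miss, prune
  N13 x:[5,16] y:[1/2,27/2] z:[12,23] -> hit [12,27/2], descend [7, 9, 12]
    N7 x:[12,25/2] y:[1/2,7/2] z:[20,23] -> miss, prune
    N9 x:[13,16] y:[11/2,8] z:[14,20] -> miss, prune
    N12 x:[5,11/2] y:[11,27/2] z:[12,18] -> miss, prune
  N14 x:[39/2,45/2] y:[6,19] z:[24,37] -> miss, prune
  N16 x:[31/2,21] y:[17,45/2] z:[19,48] -> hit [19,21], descend [2, 4, 15]
    N2 x:[31/2,35/2] y:[21,45/2] z:[37,42] -> miss, prune
    N4 x:[33/2,18] y:[17,39/2] z:[47,48] -> miss, prune
    N15 x:[41/2,21] y:[41/2,45/2] z:[19,25] -> hit [41/2,21] leaf, test {P5@t=41/2}

Visited [0, 6, 13, 7, 9, 12, 14, 16, 2, 4, 15]. Tests: 11 box, 1 leaf. Nearest: P5.

== RESULT ==
[0, 6, 13, 7, 9, 12, 14, 16, 2, 4, 15]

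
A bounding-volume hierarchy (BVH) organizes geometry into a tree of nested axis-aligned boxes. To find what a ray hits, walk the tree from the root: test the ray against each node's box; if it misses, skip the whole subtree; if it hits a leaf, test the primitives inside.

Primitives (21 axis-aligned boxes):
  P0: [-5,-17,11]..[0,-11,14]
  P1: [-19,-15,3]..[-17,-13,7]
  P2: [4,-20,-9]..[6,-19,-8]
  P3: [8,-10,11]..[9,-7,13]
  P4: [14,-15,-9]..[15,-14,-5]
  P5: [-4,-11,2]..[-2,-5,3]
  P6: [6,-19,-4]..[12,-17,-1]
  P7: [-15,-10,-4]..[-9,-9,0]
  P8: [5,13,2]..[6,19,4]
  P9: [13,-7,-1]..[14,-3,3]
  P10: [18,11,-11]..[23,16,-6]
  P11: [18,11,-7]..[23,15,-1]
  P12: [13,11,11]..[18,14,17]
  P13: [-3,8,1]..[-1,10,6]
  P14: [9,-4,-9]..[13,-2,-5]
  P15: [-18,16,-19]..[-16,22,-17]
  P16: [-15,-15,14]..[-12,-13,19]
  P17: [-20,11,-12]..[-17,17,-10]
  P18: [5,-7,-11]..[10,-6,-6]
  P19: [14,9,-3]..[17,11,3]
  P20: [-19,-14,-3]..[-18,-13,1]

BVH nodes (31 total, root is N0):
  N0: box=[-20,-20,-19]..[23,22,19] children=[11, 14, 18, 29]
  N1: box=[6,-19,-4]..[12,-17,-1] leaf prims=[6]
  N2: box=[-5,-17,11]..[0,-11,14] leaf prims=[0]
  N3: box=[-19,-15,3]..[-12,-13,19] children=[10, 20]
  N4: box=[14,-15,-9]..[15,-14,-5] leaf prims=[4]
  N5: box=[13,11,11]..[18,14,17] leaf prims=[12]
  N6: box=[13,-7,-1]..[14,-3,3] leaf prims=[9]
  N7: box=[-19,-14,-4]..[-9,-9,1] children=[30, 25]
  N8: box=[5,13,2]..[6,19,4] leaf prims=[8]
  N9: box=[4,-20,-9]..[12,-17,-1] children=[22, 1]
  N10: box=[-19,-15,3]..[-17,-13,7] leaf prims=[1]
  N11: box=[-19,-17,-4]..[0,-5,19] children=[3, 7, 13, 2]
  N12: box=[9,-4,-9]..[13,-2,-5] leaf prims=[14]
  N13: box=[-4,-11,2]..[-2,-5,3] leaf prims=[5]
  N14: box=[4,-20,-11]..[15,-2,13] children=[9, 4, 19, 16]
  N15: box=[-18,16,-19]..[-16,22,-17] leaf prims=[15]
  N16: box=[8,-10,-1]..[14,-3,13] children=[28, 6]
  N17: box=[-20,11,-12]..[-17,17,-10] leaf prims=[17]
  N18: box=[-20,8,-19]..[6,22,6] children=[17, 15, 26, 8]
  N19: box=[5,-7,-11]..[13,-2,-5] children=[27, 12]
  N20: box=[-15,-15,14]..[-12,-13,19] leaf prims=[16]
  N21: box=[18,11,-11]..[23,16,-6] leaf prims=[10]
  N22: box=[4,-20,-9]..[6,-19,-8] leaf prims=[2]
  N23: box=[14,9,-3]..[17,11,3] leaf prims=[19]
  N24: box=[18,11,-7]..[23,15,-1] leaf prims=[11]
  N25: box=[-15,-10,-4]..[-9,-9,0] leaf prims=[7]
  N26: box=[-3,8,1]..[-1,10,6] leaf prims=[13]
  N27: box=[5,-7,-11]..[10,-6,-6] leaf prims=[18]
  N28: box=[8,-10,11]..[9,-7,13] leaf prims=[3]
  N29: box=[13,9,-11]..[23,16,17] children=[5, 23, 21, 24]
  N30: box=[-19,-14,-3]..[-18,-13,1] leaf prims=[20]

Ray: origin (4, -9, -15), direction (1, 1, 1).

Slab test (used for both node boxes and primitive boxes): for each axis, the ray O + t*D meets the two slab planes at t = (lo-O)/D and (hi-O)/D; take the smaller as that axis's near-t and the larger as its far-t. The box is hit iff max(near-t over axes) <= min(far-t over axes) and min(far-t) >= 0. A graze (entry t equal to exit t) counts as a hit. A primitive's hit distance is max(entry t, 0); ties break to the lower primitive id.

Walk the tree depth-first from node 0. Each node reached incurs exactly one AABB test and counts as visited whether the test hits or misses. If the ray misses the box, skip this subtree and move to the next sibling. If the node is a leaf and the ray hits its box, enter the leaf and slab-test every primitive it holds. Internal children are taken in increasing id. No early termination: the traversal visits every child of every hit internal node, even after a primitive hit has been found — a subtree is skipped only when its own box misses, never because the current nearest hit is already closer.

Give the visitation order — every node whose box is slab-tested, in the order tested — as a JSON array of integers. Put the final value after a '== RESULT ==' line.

Traverse from the root:
N0 x:[-24,19] y:[-11,31] z:[-4,34] -> hit [-4,19], descend [11, 14, 18, 29]
  N11 x:[-23,-4] y:[-8,4] z:[11,34] -> miss, prune
  N14 x:[0,11] y:[-11,7] z:[4,28] -> hit [4,7], descend [4, 9, 16, 19]
    N4 x:[10,11] y:[-6,-5] z:[6,10] -> miss, prune
    N9 x:[0,8] y:[-11,-8] z:[6,14] -> miss, prune
    N16 x:[4,10] y:[-1,6] z:[14,28] -> miss, prune
    N19 x:[1,9] y:[2,7] z:[4,10] -> hit [4,7], descend [12, 27]
      N12 x:[5,9] y:[5,7] z:[6,10] -> hit [6,7] leaf, test {P14@t=6}
      N27 x:[1,6] y:[2,3] z:[4,9] -> miss, prune
  N18 x:[-24,2] y:[17,31] z:[-4,21] -> miss, prune
  N29 x:[9,19] y:[18,25] z:[4,32] -> hit [18,19], descend [5, 21, 23, 24]
    N5 x:[9,14] y:[20,23] z:[26,32] -> miss, prune
    N21 x:[14,19] y:[20,25] z:[4,9] -> miss, prune
    N23 x:[10,13] y:[18,20] z:[12,18] -> miss, prune
    N24 x:[14,19] y:[20,24] z:[8,14] -> miss, prune

Visited [0, 11, 14, 4, 9, 16, 19, 12, 27, 18, 29, 5, 21, 23, 24]. Tests: 15 box, 1 leaf. Nearest: P14.

== RESULT ==
[0, 11, 14, 4, 9, 16, 19, 12, 27, 18, 29, 5, 21, 23, 24]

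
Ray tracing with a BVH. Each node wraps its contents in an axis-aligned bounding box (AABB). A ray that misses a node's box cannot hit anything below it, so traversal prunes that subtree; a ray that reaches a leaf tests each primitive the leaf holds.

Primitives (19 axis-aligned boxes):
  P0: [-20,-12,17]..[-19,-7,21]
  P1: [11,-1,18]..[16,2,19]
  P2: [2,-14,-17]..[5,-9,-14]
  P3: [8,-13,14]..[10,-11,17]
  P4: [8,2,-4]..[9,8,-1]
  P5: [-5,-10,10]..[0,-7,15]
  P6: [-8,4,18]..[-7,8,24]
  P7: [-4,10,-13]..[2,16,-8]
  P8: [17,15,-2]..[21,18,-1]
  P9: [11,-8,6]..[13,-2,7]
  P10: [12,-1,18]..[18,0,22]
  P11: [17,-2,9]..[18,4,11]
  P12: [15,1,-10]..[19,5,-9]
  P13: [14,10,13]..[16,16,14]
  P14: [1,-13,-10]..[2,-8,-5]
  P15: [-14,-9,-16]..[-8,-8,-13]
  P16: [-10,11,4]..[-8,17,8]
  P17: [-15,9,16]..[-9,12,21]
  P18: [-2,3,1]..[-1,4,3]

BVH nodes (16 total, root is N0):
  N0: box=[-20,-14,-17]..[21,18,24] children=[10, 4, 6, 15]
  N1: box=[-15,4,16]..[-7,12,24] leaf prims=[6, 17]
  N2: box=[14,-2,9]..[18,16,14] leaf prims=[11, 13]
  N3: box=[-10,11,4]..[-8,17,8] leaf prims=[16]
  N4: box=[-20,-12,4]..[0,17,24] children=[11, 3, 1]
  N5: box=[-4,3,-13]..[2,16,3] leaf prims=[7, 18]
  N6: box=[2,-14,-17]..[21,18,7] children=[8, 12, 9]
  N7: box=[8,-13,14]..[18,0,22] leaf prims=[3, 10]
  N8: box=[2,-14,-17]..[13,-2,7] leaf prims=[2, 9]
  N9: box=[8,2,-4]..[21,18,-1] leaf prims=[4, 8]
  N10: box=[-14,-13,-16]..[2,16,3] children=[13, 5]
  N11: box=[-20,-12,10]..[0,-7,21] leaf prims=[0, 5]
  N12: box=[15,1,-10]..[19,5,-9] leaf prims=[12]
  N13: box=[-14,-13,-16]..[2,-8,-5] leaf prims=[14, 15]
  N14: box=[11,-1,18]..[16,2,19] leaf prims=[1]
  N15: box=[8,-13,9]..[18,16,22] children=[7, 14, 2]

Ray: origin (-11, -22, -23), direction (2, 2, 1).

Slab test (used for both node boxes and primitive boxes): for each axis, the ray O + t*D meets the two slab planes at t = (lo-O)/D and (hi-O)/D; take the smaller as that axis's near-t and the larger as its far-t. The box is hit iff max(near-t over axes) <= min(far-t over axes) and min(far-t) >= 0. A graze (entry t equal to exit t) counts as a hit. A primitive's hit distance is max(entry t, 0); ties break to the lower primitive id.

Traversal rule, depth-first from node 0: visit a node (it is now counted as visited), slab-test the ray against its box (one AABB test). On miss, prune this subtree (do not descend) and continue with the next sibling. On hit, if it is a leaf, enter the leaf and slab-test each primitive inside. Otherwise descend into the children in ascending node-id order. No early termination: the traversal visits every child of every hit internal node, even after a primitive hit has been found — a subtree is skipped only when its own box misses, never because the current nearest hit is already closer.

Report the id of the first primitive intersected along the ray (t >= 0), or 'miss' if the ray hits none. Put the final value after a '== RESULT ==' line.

Trace the traversal:
N0 x:[-9/2,16] y:[4,20] z:[6,47] -> hit [6,16], descend [4, 6, 10, 15]
  N4 x:[-9/2,11/2] y:[5,39/2] z:[27,47] -> miss, prune
  N6 x:[13/2,16] y:[4,20] z:[6,30] -> hit [13/2,16], descend [8, 9, 12]
    N8 x:[13/2,12] y:[4,10] z:[6,30] -> hit [13/2,10] leaf, test {P2@t=13/2, P9(miss)}
    N9 x:[19/2,16] y:[12,20] z:[19,22] -> miss, prune
    N12 x:[13,15] y:[23/2,27/2] z:[13,14] -> hit [13,27/2] leaf, test {P12@t=13}
  N10 x:[-3/2,13/2] y:[9/2,19] z:[7,26] -> miss, prune
  N15 x:[19/2,29/2] y:[9/2,19] z:[32,45] -> miss, prune

8 AABB tests over nodes [0, 4, 6, 8, 9, 12, 10, 15]; 2 leaves entered; closest P2.

== RESULT ==
2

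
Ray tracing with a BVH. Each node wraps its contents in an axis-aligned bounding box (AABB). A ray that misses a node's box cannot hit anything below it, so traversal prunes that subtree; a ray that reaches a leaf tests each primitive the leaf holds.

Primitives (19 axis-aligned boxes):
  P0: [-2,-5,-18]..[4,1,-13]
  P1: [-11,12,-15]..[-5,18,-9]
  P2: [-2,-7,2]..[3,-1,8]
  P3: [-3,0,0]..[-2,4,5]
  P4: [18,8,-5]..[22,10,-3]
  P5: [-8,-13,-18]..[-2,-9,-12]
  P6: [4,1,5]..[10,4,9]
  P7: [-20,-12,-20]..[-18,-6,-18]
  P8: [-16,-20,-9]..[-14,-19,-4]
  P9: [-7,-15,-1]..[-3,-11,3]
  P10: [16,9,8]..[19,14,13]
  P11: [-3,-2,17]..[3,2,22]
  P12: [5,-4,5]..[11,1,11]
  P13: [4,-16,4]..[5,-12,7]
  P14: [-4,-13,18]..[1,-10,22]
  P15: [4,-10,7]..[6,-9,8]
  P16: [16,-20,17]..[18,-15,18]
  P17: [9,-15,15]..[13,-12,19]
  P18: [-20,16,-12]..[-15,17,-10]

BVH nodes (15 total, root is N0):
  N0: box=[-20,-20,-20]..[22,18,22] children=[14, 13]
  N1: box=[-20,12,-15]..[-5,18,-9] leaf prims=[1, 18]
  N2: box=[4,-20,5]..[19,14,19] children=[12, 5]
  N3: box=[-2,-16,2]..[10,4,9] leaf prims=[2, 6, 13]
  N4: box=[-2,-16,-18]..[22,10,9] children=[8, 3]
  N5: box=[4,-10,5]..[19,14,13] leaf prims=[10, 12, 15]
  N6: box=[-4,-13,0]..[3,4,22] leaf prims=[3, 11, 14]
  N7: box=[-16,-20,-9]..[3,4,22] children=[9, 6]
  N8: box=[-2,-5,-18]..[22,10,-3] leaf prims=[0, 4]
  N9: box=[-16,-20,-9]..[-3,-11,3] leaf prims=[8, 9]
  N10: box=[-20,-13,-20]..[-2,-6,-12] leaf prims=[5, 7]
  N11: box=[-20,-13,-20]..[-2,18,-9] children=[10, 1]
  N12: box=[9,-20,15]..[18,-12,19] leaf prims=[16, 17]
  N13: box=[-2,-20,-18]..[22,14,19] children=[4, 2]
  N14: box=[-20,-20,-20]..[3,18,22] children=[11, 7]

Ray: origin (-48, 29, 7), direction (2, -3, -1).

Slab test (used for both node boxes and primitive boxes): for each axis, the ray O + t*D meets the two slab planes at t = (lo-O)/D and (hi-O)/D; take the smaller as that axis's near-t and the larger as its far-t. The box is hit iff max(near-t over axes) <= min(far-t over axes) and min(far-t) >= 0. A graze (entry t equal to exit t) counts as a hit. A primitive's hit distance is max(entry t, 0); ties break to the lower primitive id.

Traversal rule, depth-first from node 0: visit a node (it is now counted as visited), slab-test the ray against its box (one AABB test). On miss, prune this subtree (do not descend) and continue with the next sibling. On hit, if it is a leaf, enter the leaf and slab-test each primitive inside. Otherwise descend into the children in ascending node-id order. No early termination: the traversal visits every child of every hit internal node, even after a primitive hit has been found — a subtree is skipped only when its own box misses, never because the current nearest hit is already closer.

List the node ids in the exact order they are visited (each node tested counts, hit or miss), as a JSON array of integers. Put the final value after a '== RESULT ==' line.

Walk:
N0 x:[14,35] y:[11/3,49/3] z:[-15,27] -> hit [14,49/3], descend [13, 14]
  N13 x:[23,35] y:[5,49/3] z:[-12,25] -> miss, prune
  N14 x:[14,51/2] y:[11/3,49/3] z:[-15,27] -> hit [14,49/3], descend [7, 11]
    N7 x:[16,51/2] y:[25/3,49/3] z:[-15,16] -> hit [16,16], descend [6, 9]
      N6 x:[22,51/2] y:[25/3,14] z:[-15,7] -> miss, prune
      N9 x:[16,45/2] y:[40/3,49/3] z:[4,16] -> hit [16,16] leaf, test {P8@t=16, P9(miss)}
    N11 x:[14,23] y:[11/3,14] z:[16,27] -> miss, prune

Summary -> nodes [0, 13, 14, 7, 6, 9, 11]; box-tests=7; leaf-entries=1; first=P8

== RESULT ==
[0, 13, 14, 7, 6, 9, 11]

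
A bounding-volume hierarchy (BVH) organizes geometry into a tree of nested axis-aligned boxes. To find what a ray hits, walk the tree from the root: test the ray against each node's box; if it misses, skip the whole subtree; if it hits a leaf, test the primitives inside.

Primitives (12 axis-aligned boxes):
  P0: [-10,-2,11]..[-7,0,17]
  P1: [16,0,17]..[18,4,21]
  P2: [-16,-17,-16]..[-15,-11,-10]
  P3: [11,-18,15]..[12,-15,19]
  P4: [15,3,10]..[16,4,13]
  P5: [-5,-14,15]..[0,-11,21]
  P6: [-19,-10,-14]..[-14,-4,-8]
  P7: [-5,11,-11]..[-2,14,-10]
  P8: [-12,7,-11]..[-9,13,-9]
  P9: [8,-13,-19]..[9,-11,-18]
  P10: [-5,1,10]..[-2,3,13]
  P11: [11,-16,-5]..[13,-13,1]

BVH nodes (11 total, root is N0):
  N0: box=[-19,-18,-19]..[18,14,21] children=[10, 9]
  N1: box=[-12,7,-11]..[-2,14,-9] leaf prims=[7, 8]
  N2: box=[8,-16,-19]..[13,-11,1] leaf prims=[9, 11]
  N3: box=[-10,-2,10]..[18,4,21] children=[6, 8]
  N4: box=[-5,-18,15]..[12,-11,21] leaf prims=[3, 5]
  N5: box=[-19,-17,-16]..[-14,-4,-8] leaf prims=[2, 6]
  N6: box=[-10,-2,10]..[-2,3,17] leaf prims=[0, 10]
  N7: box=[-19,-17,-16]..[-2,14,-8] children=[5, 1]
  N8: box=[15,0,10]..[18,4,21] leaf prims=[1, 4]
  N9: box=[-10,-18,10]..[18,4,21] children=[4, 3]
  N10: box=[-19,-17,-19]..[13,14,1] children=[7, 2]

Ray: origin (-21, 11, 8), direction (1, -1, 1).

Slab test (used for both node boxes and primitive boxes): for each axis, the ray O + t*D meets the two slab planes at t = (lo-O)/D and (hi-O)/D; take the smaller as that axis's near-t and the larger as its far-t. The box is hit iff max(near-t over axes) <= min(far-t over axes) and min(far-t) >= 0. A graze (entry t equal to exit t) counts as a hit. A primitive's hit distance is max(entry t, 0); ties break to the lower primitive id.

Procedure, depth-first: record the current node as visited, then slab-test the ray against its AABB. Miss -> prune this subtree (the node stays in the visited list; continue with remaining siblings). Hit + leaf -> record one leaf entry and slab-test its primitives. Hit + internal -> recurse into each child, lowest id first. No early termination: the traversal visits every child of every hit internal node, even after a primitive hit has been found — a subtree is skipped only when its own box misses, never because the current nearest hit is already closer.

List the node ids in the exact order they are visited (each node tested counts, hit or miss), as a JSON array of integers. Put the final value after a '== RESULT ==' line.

Walk:
N0 x:[2,39] y:[-3,29] z:[-27,13] -> hit [2,13], descend [9, 10]
  N9 x:[11,39] y:[7,29] z:[2,13] -> hit [11,13], descend [3, 4]
    N3 x:[11,39] y:[7,13] z:[2,13] -> hit [11,13], descend [6, 8]
      N6 x:[11,19] y:[8,13] z:[2,9] -> miss, prune
      N8 x:[36,39] y:[7,11] z:[2,13] -> miss, prune
    N4 x:[16,33] y:[22,29] z:[7,13] -> miss, prune
  N10 x:[2,34] y:[-3,28] z:[-27,-7] -> miss, prune

Visited [0, 9, 3, 6, 8, 4, 10]. Tests: 7 box, 0 leaf. Nearest: miss.

== RESULT ==
[0, 9, 3, 6, 8, 4, 10]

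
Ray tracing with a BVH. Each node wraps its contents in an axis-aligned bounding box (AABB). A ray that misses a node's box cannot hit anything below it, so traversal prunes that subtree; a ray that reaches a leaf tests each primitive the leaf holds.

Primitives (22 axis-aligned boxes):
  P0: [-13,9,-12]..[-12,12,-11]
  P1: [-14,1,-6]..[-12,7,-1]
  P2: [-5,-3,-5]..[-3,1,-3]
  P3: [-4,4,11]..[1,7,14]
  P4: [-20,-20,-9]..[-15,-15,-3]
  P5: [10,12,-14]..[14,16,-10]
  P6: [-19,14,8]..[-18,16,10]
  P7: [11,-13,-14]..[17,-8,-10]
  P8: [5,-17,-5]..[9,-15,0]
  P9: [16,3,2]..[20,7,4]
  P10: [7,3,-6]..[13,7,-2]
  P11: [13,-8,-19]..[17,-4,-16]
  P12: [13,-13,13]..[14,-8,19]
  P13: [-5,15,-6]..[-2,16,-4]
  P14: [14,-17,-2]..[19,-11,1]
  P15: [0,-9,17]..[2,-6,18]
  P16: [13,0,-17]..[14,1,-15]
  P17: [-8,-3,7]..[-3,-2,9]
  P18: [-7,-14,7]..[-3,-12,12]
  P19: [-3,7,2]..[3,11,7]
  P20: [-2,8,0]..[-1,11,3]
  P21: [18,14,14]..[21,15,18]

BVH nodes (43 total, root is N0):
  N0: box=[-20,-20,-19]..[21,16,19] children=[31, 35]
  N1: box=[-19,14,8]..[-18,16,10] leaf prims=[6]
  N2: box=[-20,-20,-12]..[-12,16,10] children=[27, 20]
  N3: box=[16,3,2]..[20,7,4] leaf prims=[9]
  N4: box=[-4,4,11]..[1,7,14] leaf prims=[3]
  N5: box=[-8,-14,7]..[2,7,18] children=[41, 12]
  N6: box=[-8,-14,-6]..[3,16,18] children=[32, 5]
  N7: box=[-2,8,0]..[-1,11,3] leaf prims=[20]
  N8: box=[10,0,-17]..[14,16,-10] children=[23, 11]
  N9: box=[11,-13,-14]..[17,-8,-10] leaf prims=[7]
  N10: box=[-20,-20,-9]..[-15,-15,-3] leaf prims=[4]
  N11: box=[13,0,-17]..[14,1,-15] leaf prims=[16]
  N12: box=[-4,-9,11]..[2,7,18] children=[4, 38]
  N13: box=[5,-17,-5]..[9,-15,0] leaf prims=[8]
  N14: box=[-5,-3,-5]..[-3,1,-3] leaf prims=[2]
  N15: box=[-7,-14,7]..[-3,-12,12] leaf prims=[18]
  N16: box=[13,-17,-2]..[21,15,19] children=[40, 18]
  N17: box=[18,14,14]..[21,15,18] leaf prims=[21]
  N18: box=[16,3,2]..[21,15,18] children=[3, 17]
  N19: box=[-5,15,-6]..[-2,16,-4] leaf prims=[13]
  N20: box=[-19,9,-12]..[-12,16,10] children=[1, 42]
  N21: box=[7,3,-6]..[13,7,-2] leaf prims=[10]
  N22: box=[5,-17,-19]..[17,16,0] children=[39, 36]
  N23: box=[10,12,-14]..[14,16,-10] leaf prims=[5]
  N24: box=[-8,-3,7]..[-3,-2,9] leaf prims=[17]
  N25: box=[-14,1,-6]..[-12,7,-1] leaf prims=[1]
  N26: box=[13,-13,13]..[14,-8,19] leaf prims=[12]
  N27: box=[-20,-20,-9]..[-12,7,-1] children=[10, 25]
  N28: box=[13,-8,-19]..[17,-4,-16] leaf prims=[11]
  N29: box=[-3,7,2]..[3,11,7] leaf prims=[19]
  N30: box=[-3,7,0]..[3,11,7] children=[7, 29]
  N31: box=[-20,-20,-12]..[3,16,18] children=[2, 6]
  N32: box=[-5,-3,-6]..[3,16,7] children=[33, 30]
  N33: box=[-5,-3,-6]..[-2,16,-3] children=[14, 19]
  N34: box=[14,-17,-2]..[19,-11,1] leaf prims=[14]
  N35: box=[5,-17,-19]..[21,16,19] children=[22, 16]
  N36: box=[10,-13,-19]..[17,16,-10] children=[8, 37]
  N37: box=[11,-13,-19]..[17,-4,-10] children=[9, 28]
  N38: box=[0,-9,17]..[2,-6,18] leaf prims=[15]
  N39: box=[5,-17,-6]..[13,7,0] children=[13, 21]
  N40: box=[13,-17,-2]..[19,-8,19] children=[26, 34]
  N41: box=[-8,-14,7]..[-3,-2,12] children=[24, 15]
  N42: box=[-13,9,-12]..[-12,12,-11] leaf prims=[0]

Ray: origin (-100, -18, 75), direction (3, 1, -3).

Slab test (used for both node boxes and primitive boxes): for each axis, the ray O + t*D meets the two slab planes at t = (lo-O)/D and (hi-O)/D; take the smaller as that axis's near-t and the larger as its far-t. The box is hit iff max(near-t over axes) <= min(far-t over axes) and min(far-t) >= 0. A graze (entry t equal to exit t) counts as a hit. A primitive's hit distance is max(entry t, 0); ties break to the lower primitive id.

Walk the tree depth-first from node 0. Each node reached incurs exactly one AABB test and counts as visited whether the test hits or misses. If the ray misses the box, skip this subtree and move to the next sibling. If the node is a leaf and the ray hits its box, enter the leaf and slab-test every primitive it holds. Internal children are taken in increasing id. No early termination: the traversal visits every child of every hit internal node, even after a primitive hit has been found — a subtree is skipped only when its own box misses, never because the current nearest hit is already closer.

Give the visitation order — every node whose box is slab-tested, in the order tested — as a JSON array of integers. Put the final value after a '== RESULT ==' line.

Traverse from the root:
N0 x:[80/3,121/3] y:[-2,34] z:[56/3,94/3] -> hit [80/3,94/3], descend [31, 35]
  N31 x:[80/3,103/3] y:[-2,34] z:[19,29] -> hit [80/3,29], descend [2, 6]
    N2 x:[80/3,88/3] y:[-2,34] z:[65/3,29] -> hit [80/3,29], descend [20, 27]
      N20 x:[27,88/3] y:[27,34] z:[65/3,29] -> hit [27,29], descend [1, 42]
        N1 x:[27,82/3] y:[32,34] z:[65/3,67/3] -> miss, prune
        N42 x:[29,88/3] y:[27,30] z:[86/3,29] -> hit [29,29] leaf, test {P0@t=29}
      N27 x:[80/3,88/3] y:[-2,25] z:[76/3,28] -> miss, prune
    N6 x:[92/3,103/3] y:[4,34] z:[19,27] -> miss, prune
  N35 x:[35,121/3] y:[1,34] z:[56/3,94/3] -> miss, prune

Visited [0, 31, 2, 20, 1, 42, 27, 6, 35]. Tests: 9 box, 1 leaf. Nearest: P0.

== RESULT ==
[0, 31, 2, 20, 1, 42, 27, 6, 35]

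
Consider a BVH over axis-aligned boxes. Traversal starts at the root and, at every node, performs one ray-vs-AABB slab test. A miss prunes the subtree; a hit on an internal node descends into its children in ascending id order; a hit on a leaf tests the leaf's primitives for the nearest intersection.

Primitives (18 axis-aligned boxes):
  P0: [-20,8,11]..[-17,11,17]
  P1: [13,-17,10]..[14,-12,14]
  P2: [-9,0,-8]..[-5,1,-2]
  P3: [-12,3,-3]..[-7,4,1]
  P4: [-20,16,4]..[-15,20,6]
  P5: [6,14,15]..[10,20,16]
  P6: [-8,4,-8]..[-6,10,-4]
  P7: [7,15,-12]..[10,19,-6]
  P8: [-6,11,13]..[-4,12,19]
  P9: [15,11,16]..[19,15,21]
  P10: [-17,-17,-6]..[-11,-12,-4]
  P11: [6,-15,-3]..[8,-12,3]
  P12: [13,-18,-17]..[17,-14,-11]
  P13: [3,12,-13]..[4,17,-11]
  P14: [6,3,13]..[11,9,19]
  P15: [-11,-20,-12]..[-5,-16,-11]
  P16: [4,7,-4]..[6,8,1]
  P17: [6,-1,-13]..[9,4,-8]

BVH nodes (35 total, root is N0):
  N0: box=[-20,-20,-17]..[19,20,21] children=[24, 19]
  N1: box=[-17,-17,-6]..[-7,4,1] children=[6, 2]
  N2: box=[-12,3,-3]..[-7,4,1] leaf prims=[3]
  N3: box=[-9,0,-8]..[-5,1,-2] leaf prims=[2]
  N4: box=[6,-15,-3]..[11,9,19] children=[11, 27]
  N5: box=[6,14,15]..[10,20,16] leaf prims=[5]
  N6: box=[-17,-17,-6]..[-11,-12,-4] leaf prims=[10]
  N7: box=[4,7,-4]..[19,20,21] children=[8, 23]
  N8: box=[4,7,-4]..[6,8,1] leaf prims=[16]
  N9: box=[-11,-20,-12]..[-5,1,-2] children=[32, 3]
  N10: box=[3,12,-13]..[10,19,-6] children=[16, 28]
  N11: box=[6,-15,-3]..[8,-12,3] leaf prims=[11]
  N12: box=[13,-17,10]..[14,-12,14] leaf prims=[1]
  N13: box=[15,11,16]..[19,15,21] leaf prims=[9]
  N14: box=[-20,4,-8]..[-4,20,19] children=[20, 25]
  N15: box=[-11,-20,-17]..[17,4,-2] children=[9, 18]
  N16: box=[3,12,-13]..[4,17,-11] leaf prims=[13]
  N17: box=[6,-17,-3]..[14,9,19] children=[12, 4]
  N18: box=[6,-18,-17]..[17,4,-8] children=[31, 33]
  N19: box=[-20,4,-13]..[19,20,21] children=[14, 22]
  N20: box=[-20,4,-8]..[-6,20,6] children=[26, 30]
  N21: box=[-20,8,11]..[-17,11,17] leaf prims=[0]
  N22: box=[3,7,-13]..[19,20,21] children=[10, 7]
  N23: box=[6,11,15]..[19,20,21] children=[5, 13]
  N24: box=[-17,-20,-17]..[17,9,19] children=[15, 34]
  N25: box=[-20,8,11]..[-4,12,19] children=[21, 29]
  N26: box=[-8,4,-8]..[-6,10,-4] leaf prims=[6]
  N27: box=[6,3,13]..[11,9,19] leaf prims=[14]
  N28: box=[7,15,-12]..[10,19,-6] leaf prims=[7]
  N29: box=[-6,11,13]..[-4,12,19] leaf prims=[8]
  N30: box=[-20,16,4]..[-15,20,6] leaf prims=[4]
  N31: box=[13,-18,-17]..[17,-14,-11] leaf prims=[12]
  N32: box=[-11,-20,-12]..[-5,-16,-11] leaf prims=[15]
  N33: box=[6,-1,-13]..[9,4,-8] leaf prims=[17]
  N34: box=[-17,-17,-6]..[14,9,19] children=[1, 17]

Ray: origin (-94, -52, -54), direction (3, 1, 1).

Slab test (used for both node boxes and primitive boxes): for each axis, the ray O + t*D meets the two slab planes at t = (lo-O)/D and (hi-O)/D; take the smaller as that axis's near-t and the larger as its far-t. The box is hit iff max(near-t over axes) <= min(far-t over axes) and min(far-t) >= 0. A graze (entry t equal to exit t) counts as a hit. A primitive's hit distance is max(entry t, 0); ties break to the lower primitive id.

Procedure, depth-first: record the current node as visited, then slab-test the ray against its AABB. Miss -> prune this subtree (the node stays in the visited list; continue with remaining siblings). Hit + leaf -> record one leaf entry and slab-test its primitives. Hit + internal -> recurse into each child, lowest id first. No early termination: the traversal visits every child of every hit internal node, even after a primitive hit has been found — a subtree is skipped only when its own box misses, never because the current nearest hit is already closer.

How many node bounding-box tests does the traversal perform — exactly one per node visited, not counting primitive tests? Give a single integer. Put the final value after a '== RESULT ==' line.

Trace the traversal:
N0 x:[74/3,113/3] y:[32,72] z:[37,75] -> hit [37,113/3], descend [19, 24]
  N19 x:[74/3,113/3] y:[56,72] z:[41,75] -> miss, prune
  N24 x:[77/3,37] y:[32,61] z:[37,73] -> hit [37,37], descend [15, 34]
    N15 x:[83/3,37] y:[32,56] z:[37,52] -> hit [37,37], descend [9, 18]
      N9 x:[83/3,89/3] y:[32,53] z:[42,52] -> miss, prune
      N18 x:[100/3,37] y:[34,56] z:[37,46] -> hit [37,37], descend [31, 33]
        N31 x:[107/3,37] y:[34,38] z:[37,43] -> hit [37,37] leaf, test {P12@t=37}
        N33 x:[100/3,103/3] y:[51,56] z:[41,46] -> miss, prune
    N34 x:[77/3,36] y:[35,61] z:[48,73] -> miss, prune

Summary -> nodes [0, 19, 24, 15, 9, 18, 31, 33, 34]; box-tests=9; leaf-entries=1; first=P12

== RESULT ==
9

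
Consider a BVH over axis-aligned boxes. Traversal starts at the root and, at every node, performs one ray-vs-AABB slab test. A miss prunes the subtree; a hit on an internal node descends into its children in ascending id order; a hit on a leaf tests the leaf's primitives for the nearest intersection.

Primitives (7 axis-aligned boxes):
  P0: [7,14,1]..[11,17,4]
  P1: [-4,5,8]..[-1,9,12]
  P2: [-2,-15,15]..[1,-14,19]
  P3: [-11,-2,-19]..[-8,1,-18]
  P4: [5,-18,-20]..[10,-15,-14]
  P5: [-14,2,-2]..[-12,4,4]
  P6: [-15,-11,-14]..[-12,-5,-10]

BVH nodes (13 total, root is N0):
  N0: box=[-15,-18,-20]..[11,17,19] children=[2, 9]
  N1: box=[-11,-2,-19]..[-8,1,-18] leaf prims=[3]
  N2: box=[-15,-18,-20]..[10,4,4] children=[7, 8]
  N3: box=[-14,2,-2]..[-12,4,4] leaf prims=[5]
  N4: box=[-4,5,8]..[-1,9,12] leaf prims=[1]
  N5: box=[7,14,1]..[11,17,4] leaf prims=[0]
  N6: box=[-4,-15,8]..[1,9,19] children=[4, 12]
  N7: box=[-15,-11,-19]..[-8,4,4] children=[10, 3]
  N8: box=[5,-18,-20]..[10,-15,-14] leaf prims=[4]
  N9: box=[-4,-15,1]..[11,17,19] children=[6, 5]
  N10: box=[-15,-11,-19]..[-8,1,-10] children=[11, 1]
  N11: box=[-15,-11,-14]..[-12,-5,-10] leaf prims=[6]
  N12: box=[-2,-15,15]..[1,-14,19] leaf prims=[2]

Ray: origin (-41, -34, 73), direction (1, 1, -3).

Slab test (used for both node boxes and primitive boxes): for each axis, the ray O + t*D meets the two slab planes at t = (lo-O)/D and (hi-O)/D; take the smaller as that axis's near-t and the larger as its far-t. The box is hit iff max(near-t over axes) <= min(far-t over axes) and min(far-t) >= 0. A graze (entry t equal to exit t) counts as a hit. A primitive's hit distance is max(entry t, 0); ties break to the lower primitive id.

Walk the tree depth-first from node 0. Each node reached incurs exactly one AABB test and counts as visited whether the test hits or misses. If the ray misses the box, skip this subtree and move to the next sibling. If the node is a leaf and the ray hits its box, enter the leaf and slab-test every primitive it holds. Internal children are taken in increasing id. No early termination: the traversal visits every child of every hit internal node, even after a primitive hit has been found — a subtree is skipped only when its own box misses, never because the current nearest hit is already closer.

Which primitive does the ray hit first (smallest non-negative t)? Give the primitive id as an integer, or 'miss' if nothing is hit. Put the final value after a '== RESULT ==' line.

Traverse from the root:
N0 x:[26,52] y:[16,51] z:[18,31] -> hit [26,31], descend [2, 9]
  N2 x:[26,51] y:[16,38] z:[23,31] -> hit [26,31], descend [7, 8]
    N7 x:[26,33] y:[23,38] z:[23,92/3] -> hit [26,92/3], descend [3, 10]
      N3 x:[27,29] y:[36,38] z:[23,25] -> miss, prune
      N10 x:[26,33] y:[23,35] z:[83/3,92/3] -> hit [83/3,92/3], descend [1, 11]
        N1 x:[30,33] y:[32,35] z:[91/3,92/3] -> miss, prune
        N11 x:[26,29] y:[23,29] z:[83/3,29] -> hit [83/3,29] leaf, test {P6@t=83/3}
    N8 x:[46,51] y:[16,19] z:[29,31] -> miss, prune
  N9 x:[37,52] y:[19,51] z:[18,24] -> miss, prune

Summary -> nodes [0, 2, 7, 3, 10, 1, 11, 8, 9]; box-tests=9; leaf-entries=1; first=P6

== RESULT ==
6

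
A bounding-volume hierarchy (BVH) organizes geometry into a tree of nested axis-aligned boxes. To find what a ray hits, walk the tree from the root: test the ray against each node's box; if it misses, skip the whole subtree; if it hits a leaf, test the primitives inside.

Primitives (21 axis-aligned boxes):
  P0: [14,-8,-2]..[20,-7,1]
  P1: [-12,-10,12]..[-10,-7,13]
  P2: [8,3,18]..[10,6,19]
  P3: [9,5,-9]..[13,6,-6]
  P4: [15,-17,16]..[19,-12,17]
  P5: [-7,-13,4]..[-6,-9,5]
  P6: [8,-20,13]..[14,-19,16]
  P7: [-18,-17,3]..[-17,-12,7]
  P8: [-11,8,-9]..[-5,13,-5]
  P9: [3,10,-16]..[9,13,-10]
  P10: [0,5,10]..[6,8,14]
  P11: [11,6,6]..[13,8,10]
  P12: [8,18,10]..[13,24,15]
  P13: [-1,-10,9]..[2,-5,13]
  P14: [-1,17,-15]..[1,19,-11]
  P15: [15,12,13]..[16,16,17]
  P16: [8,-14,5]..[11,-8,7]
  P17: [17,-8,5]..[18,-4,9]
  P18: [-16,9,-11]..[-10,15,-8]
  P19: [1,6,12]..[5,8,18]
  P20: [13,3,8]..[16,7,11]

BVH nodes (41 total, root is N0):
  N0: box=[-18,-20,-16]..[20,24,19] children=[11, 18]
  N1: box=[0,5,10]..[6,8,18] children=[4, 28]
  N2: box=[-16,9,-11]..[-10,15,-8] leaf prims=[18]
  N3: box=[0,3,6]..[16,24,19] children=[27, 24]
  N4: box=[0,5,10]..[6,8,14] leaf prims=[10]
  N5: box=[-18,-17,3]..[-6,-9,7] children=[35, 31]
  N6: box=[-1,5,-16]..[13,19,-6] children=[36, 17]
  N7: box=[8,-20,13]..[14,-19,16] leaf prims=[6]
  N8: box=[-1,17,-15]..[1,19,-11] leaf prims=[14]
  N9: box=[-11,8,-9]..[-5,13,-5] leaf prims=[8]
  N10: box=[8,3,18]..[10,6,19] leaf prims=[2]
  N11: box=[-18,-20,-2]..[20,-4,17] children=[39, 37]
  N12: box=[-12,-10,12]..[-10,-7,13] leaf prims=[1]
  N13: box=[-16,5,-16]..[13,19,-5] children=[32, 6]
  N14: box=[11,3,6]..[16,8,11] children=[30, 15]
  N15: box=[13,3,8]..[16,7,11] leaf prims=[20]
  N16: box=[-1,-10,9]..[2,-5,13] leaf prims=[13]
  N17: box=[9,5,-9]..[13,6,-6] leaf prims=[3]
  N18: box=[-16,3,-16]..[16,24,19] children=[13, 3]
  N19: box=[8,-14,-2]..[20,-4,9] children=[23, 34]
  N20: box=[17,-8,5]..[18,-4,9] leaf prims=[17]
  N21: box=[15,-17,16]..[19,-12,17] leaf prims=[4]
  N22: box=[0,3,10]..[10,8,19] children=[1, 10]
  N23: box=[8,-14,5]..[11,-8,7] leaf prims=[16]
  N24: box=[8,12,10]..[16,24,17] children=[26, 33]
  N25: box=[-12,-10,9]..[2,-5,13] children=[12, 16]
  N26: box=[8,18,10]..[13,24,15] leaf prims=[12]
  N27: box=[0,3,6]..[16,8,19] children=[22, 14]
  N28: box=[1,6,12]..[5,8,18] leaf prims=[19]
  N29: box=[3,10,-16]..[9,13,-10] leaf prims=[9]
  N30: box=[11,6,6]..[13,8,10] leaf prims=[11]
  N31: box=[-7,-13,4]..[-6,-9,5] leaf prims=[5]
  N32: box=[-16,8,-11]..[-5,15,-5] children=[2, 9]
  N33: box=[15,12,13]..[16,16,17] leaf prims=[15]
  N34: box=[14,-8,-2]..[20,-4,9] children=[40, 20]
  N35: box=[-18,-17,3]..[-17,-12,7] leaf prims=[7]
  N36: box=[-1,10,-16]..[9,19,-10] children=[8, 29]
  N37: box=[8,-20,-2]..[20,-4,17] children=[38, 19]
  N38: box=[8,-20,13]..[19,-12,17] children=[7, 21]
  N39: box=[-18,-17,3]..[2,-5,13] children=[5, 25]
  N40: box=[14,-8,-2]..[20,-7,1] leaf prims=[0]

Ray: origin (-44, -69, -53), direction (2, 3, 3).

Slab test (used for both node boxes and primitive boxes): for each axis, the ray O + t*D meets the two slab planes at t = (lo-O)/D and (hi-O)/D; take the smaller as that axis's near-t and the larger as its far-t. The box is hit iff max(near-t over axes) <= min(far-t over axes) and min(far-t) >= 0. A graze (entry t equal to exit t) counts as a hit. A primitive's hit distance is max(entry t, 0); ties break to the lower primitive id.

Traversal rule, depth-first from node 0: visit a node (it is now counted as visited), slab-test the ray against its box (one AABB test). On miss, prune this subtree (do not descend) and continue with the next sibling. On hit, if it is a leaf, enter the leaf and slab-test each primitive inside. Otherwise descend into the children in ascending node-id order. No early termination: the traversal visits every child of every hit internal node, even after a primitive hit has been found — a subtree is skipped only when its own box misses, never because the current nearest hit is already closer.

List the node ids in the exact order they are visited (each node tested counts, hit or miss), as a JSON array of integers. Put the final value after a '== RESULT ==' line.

Traverse from the root:
N0 x:[13,32] y:[49/3,31] z:[37/3,24] -> hit [49/3,24], descend [11, 18]
  N11 x:[13,32] y:[49/3,65/3] z:[17,70/3] -> hit [17,65/3], descend [37, 39]
    N37 x:[26,32] y:[49/3,65/3] z:[17,70/3] -> miss, prune
    N39 x:[13,23] y:[52/3,64/3] z:[56/3,22] -> hit [56/3,64/3], descend [5, 25]
      N5 x:[13,19] y:[52/3,20] z:[56/3,20] -> hit [56/3,19], descend [31, 35]
        N31 x:[37/2,19] y:[56/3,20] z:[19,58/3] -> hit [19,19] leaf, test {P5@t=19}
        N35 x:[13,27/2] y:[52/3,19] z:[56/3,20] -> miss, prune
      N25 x:[16,23] y:[59/3,64/3] z:[62/3,22] -> hit [62/3,64/3], descend [12, 16]
        N12 x:[16,17] y:[59/3,62/3] z:[65/3,22] -> miss, prune
        N16 x:[43/2,23] y:[59/3,64/3] z:[62/3,22] -> miss, prune
  N18 x:[14,30] y:[24,31] z:[37/3,24] -> hit [24,24], descend [3, 13]
    N3 x:[22,30] y:[24,31] z:[59/3,24] -> hit [24,24], descend [24, 27]
      N24 x:[26,30] y:[27,31] z:[21,70/3] -> miss, prune
      N27 x:[22,30] y:[24,77/3] z:[59/3,24] -> hit [24,24], descend [14, 22]
        N14 x:[55/2,30] y:[24,77/3] z:[59/3,64/3] -> miss, prune
        N22 x:[22,27] y:[24,77/3] z:[21,24] -> hit [24,24], descend [1, 10]
          N1 x:[22,25] y:[74/3,77/3] z:[21,71/3] -> miss, prune
          N10 x:[26,27] y:[24,25] z:[71/3,24] -> miss, prune
    N13 x:[14,57/2] y:[74/3,88/3] z:[37/3,16] -> miss, prune

19 AABB tests over nodes [0, 11, 37, 39, 5, 31, 35, 25, 12, 16, 18, 3, 24, 27, 14, 22, 1, 10, 13]; 1 leaf entered; closest P5.

== RESULT ==
[0, 11, 37, 39, 5, 31, 35, 25, 12, 16, 18, 3, 24, 27, 14, 22, 1, 10, 13]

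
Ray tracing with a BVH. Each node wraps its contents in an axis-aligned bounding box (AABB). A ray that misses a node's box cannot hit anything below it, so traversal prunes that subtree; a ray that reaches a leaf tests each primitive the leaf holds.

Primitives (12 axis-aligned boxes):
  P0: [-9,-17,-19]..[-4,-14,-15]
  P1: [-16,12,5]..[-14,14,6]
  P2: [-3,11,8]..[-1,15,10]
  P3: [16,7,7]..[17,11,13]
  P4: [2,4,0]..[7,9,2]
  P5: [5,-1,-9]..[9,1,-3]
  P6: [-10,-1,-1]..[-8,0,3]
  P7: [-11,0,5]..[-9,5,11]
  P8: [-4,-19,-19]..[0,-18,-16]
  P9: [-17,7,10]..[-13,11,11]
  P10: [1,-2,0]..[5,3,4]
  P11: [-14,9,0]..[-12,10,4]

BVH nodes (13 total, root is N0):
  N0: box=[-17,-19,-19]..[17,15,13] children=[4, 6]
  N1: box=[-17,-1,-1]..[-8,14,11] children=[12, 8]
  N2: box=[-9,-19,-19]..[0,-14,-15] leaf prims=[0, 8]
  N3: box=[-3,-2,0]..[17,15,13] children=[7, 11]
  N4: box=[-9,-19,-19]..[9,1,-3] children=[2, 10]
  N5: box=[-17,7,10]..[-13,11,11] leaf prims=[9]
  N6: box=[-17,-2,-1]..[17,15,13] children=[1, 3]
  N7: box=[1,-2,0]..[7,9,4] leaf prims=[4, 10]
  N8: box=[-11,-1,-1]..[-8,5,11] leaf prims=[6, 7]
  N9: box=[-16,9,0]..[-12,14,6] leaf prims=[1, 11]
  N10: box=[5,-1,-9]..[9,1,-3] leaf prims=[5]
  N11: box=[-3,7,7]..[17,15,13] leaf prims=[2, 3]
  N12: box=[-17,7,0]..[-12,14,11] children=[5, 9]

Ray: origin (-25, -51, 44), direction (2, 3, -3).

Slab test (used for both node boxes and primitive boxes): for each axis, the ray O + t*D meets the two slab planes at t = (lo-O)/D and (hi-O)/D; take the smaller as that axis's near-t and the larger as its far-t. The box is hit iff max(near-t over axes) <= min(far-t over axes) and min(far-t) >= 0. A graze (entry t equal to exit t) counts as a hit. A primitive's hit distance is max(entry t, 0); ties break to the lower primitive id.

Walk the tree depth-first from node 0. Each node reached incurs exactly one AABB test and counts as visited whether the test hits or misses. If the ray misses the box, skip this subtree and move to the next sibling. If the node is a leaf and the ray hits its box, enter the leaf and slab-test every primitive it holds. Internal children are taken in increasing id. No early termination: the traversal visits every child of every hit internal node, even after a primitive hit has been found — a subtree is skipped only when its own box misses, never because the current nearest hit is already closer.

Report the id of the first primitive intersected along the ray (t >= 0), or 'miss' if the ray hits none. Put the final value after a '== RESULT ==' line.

Traverse from the root:
N0 x:[4,21] y:[32/3,22] z:[31/3,21] -> hit [32/3,21], descend [4, 6]
  N4 x:[8,17] y:[32/3,52/3] z:[47/3,21] -> hit [47/3,17], descend [2, 10]
    N2 x:[8,25/2] y:[32/3,37/3] z:[59/3,21] -> miss, prune
    N10 x:[15,17] y:[50/3,52/3] z:[47/3,53/3] -> hit [50/3,17] leaf, test {P5@t=50/3}
  N6 x:[4,21] y:[49/3,22] z:[31/3,15] -> miss, prune

Visited [0, 4, 2, 10, 6]. Tests: 5 box, 1 leaf. Nearest: P5.

== RESULT ==
5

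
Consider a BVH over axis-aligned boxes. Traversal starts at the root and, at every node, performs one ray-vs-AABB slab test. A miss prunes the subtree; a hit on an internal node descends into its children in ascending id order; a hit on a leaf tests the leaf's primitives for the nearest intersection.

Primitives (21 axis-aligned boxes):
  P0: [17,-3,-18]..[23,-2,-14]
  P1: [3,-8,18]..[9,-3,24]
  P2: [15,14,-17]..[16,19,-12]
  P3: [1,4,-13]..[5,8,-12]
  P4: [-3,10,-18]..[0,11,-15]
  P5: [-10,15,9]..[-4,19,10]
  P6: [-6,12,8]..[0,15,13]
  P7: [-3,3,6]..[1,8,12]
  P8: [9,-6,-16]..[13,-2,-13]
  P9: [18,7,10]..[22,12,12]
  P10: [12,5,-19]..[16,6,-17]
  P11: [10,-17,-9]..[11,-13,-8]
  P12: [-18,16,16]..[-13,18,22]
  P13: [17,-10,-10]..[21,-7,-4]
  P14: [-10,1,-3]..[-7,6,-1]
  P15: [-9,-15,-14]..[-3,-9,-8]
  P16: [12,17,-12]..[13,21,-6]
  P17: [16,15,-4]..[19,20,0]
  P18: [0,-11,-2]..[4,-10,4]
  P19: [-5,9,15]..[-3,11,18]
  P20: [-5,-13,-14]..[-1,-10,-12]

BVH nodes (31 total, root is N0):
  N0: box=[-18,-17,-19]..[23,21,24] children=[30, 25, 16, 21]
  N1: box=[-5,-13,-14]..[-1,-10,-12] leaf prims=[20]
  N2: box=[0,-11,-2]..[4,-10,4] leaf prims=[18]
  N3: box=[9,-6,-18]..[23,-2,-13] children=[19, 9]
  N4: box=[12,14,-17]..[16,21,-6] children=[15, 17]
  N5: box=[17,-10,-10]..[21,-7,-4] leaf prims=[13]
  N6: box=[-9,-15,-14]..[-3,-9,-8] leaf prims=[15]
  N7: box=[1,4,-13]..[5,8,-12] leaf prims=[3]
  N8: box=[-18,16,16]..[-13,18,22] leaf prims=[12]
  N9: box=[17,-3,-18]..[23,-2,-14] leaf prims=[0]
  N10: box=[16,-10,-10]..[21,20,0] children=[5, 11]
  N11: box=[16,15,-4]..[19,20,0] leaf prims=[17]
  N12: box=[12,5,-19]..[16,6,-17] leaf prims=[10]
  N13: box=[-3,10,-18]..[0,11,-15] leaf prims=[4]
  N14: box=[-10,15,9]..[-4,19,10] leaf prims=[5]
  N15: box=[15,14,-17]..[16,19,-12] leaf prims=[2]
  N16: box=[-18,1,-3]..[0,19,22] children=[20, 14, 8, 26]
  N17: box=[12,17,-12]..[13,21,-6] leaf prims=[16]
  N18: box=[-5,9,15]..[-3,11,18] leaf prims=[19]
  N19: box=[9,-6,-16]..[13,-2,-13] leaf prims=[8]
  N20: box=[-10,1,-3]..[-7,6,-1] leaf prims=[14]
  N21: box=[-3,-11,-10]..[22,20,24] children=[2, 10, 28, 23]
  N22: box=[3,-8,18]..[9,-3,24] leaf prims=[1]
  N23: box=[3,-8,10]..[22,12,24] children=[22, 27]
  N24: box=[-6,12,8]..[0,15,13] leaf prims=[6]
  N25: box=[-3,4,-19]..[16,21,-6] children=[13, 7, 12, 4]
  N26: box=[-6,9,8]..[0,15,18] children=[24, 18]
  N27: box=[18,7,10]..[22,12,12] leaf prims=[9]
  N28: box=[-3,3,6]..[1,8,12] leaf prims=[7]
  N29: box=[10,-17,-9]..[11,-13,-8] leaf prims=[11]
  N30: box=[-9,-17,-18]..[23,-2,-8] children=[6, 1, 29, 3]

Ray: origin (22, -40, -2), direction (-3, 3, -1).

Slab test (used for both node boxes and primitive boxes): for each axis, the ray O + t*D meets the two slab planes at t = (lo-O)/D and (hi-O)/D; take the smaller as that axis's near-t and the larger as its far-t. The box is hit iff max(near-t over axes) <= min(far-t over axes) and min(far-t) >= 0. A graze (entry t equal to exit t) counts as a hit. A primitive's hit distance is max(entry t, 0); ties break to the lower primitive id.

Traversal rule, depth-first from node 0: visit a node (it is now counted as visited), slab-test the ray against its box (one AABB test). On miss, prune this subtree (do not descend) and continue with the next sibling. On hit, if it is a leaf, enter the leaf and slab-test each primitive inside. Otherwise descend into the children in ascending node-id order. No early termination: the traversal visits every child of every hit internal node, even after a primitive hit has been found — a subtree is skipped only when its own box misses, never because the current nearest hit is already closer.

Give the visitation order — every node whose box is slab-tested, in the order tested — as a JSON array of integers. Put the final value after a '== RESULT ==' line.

Trace the traversal:
N0 x:[-1/3,40/3] y:[23/3,61/3] z:[-26,17] -> hit [23/3,40/3], descend [16, 21, 25, 30]
  N16 x:[22/3,40/3] y:[41/3,59/3] z:[-24,1] -> miss, prune
  N21 x:[0,25/3] y:[29/3,20] z:[-26,8] -> miss, prune
  N25 x:[2,25/3] y:[44/3,61/3] z:[4,17] -> miss, prune
  N30 x:[-1/3,31/3] y:[23/3,38/3] z:[6,16] -> hit [23/3,31/3], descend [1, 3, 6, 29]
    N1 x:[23/3,9] y:[9,10] z:[10,12] -> miss, prune
    N3 x:[-1/3,13/3] y:[34/3,38/3] z:[11,16] -> miss, prune
    N6 x:[25/3,31/3] y:[25/3,31/3] z:[6,12] -> hit [25/3,31/3] leaf, test {P15@t=25/3}
    N29 x:[11/3,4] y:[23/3,9] z:[6,7] -> miss, prune

order=[0, 16, 21, 25, 30, 1, 3, 6, 29]  |boxes|=9  |leaves|=1  hit=P15

== RESULT ==
[0, 16, 21, 25, 30, 1, 3, 6, 29]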